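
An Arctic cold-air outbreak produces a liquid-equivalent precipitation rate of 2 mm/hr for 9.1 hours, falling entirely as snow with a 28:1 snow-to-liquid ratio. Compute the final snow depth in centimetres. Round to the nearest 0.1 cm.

snow depth ≈ 51.0 cm

Liquid-equivalent depth = 2 × 9.1 = 18.2 mm.
Snow depth = 18.2 mm × 28 = 509.6 mm = 51.0 cm.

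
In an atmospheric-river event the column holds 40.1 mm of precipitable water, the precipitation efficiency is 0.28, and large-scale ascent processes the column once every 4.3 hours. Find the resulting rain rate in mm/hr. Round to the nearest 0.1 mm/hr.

Each overturning extracts ε × PW = 0.28 × 40.1 = 11.228 mm.
Rate = ε·PW / τ = 11.228 / 4.3 h = 2.6 mm/hr.

R ≈ 2.6 mm/hr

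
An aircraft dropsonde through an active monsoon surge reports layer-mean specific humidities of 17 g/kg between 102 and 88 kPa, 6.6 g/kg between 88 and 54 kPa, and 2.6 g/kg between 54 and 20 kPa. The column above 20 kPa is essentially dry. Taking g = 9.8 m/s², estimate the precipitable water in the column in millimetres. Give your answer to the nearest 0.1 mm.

PW ≈ 56.2 mm

Precipitable water is the column-integrated vapour mass per unit area: PW = (1/g) Σ q̄ Δp, with q in kg/kg and Δp in Pa (1 kg/m² of water = 1 mm).
Layer 102–88 kPa: Δp = 140 hPa = 14000 Pa, q̄ = 0.017 kg/kg → 0.017 × 14000 / 9.8 = 24.29 mm
Layer 88–54 kPa: Δp = 340 hPa = 34000 Pa, q̄ = 0.0066 kg/kg → 0.0066 × 34000 / 9.8 = 22.90 mm
Layer 54–20 kPa: Δp = 340 hPa = 34000 Pa, q̄ = 0.0026 kg/kg → 0.0026 × 34000 / 9.8 = 9.02 mm
PW = 24.29 + 22.90 + 9.02 = 56.21 ≈ 56.2 mm.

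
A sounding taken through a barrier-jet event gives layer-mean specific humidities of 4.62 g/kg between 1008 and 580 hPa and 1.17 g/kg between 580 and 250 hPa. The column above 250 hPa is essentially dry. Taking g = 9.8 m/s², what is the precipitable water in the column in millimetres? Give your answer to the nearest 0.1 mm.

Precipitable water is the column-integrated vapour mass per unit area: PW = (1/g) Σ q̄ Δp, with q in kg/kg and Δp in Pa (1 kg/m² of water = 1 mm).
Layer 1008–580 hPa: Δp = 428 hPa = 42800 Pa, q̄ = 0.00462 kg/kg → 0.00462 × 42800 / 9.8 = 20.18 mm
Layer 580–250 hPa: Δp = 330 hPa = 33000 Pa, q̄ = 0.00117 kg/kg → 0.00117 × 33000 / 9.8 = 3.94 mm
PW = 20.18 + 3.94 = 24.12 ≈ 24.1 mm.

PW ≈ 24.1 mm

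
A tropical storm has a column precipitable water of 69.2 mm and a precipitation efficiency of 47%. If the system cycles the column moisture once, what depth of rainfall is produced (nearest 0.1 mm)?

rainfall ≈ 32.5 mm

Rainfall = ε × PW = 0.47 × 69.2 = 32.5 mm.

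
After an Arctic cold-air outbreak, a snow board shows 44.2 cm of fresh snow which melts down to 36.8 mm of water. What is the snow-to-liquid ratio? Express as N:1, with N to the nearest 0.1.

Ratio = snow depth / SWE = 442 mm / 36.8 mm = 12.0, i.e. 12.0:1.

ratio ≈ 12.0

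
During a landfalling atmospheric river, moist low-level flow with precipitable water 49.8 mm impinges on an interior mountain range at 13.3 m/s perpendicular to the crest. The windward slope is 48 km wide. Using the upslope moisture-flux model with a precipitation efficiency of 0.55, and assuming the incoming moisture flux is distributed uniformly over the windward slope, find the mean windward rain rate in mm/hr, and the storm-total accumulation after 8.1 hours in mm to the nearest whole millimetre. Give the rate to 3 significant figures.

Incoming column moisture flux per unit ridge length: F = V × PW = 13.3 × 49.8 = 662.34 mm·m/s.
Spread over the 48 km slope with efficiency ε = 0.55: R = ε·F/W = 0.55 × 662.34 / 48000 m = 7.589e-03 mm/s.
R = 7.589e-03 × 3600 = 27.3 mm/hr.
Over 8.1 h: total = 27.3 × 8.1 = 221.13 ≈ 221 mm.

R ≈ 27.3 mm/hr; total ≈ 221 mm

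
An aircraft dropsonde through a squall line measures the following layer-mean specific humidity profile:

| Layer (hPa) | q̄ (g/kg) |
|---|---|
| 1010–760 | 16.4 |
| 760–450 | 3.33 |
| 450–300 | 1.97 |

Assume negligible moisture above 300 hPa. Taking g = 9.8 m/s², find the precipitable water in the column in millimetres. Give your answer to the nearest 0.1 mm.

PW ≈ 55.4 mm

Precipitable water is the column-integrated vapour mass per unit area: PW = (1/g) Σ q̄ Δp, with q in kg/kg and Δp in Pa (1 kg/m² of water = 1 mm).
Layer 1010–760 hPa: Δp = 250 hPa = 25000 Pa, q̄ = 0.0164 kg/kg → 0.0164 × 25000 / 9.8 = 41.84 mm
Layer 760–450 hPa: Δp = 310 hPa = 31000 Pa, q̄ = 0.00333 kg/kg → 0.00333 × 31000 / 9.8 = 10.53 mm
Layer 450–300 hPa: Δp = 150 hPa = 15000 Pa, q̄ = 0.00197 kg/kg → 0.00197 × 15000 / 9.8 = 3.02 mm
PW = 41.84 + 10.53 + 3.02 = 55.39 ≈ 55.4 mm.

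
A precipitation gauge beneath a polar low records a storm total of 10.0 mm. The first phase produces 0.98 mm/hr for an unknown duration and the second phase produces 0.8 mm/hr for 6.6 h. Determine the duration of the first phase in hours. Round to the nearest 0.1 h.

duration ≈ 4.8 h

Known phases: 0.8 × 6.6 = 5.28 mm.
Remaining depth = 10.0 − 5.28 = 4.72 mm.
Duration = 4.72 / 0.98 = 4.8 h.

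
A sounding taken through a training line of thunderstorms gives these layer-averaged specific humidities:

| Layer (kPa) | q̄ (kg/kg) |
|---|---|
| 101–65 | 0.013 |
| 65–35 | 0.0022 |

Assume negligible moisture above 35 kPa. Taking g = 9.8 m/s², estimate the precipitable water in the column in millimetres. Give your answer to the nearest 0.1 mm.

Precipitable water is the column-integrated vapour mass per unit area: PW = (1/g) Σ q̄ Δp, with q in kg/kg and Δp in Pa (1 kg/m² of water = 1 mm).
Layer 101–65 kPa: Δp = 360 hPa = 36000 Pa, q̄ = 0.013 kg/kg → 0.013 × 36000 / 9.8 = 47.76 mm
Layer 65–35 kPa: Δp = 300 hPa = 30000 Pa, q̄ = 0.0022 kg/kg → 0.0022 × 30000 / 9.8 = 6.73 mm
PW = 47.76 + 6.73 = 54.49 ≈ 54.5 mm.

PW ≈ 54.5 mm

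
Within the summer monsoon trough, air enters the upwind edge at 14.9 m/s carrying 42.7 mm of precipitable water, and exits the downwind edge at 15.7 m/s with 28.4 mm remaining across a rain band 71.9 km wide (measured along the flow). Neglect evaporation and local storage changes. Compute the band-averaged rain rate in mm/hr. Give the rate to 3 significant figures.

Column moisture flux per unit crosswind length is F = V × PW.
Inflow: F_in = 14.9 × 42.7 = 636.23 mm·m/s
Outflow: F_out = 15.7 × 28.4 = 445.88 mm·m/s
Steady-state rate R = (F_in − F_out)/L = (636.23 − 445.88) / 71900 m = 2.647e-03 mm/s.
R = 2.647e-03 × 3600 = 9.53 mm/hr.

R ≈ 9.53 mm/hr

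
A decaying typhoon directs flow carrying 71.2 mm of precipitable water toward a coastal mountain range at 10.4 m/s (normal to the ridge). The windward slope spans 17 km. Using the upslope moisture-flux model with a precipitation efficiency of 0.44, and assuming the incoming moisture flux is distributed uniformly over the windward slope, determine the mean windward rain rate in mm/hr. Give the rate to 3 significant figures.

Incoming column moisture flux per unit ridge length: F = V × PW = 10.4 × 71.2 = 740.48 mm·m/s.
Spread over the 17 km slope with efficiency ε = 0.44: R = ε·F/W = 0.44 × 740.48 / 17000 m = 1.917e-02 mm/s.
R = 1.917e-02 × 3600 = 69.0 mm/hr.

R ≈ 69.0 mm/hr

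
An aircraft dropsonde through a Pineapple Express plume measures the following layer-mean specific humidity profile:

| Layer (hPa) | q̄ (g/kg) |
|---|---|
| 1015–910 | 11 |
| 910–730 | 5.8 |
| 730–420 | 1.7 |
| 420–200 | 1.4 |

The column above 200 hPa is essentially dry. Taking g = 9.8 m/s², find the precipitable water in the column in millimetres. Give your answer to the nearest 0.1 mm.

Precipitable water is the column-integrated vapour mass per unit area: PW = (1/g) Σ q̄ Δp, with q in kg/kg and Δp in Pa (1 kg/m² of water = 1 mm).
Layer 1015–910 hPa: Δp = 105 hPa = 10500 Pa, q̄ = 0.011 kg/kg → 0.011 × 10500 / 9.8 = 11.79 mm
Layer 910–730 hPa: Δp = 180 hPa = 18000 Pa, q̄ = 0.0058 kg/kg → 0.0058 × 18000 / 9.8 = 10.65 mm
Layer 730–420 hPa: Δp = 310 hPa = 31000 Pa, q̄ = 0.0017 kg/kg → 0.0017 × 31000 / 9.8 = 5.38 mm
Layer 420–200 hPa: Δp = 220 hPa = 22000 Pa, q̄ = 0.0014 kg/kg → 0.0014 × 22000 / 9.8 = 3.14 mm
PW = 11.79 + 10.65 + 5.38 + 3.14 = 30.96 ≈ 31.0 mm.

PW ≈ 31.0 mm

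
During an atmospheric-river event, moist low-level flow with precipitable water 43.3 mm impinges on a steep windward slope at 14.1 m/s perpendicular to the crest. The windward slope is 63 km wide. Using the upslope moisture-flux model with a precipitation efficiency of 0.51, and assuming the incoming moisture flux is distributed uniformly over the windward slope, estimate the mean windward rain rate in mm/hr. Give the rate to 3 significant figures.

R ≈ 17.8 mm/hr

Incoming column moisture flux per unit ridge length: F = V × PW = 14.1 × 43.3 = 610.53 mm·m/s.
Spread over the 63 km slope with efficiency ε = 0.51: R = ε·F/W = 0.51 × 610.53 / 63000 m = 4.942e-03 mm/s.
R = 4.942e-03 × 3600 = 17.8 mm/hr.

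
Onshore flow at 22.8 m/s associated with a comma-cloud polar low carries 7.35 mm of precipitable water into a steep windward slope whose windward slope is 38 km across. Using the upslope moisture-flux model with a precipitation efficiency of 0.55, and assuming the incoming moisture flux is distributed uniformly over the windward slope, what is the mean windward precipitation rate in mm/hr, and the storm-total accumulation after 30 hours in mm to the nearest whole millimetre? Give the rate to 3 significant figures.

Incoming column moisture flux per unit ridge length: F = V × PW = 22.8 × 7.35 = 167.58 mm·m/s.
Spread over the 38 km slope with efficiency ε = 0.55: R = ε·F/W = 0.55 × 167.58 / 38000 m = 2.425e-03 mm/s.
R = 2.425e-03 × 3600 = 8.73 mm/hr.
Over 30 h: total = 8.73 × 30 = 261.9 ≈ 262 mm.

R ≈ 8.73 mm/hr; total ≈ 262 mm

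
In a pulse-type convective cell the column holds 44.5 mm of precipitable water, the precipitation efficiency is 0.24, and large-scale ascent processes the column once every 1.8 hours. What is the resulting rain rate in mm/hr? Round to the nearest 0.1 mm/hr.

R ≈ 5.9 mm/hr

Each overturning extracts ε × PW = 0.24 × 44.5 = 10.68 mm.
Rate = ε·PW / τ = 10.68 / 1.8 h = 5.9 mm/hr.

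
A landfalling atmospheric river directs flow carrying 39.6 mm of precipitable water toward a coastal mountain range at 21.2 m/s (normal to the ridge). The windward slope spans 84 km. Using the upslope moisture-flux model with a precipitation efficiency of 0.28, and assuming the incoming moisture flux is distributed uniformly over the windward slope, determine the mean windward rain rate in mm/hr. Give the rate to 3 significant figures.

Incoming column moisture flux per unit ridge length: F = V × PW = 21.2 × 39.6 = 839.52 mm·m/s.
Spread over the 84 km slope with efficiency ε = 0.28: R = ε·F/W = 0.28 × 839.52 / 84000 m = 2.798e-03 mm/s.
R = 2.798e-03 × 3600 = 10.1 mm/hr.

R ≈ 10.1 mm/hr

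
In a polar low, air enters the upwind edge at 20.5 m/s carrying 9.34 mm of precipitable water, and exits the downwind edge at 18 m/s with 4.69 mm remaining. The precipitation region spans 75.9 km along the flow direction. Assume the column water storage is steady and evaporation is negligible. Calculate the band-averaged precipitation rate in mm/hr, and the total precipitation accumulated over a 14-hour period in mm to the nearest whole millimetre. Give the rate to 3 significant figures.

Column moisture flux per unit crosswind length is F = V × PW.
Inflow: F_in = 20.5 × 9.34 = 191.47 mm·m/s
Outflow: F_out = 18 × 4.69 = 84.42 mm·m/s
Steady-state rate R = (F_in − F_out)/L = (191.47 − 84.42) / 75900 m = 1.410e-03 mm/s.
R = 1.410e-03 × 3600 = 5.08 mm/hr.
Over 14 h: total = 5.08 × 14 = 71.12 ≈ 71 mm.

R ≈ 5.08 mm/hr; total ≈ 71 mm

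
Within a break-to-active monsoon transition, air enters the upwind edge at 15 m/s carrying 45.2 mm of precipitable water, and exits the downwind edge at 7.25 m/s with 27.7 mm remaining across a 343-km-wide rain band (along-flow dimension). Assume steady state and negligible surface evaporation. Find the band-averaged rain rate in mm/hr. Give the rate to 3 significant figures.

R ≈ 5.01 mm/hr

Column moisture flux per unit crosswind length is F = V × PW.
Inflow: F_in = 15 × 45.2 = 678 mm·m/s
Outflow: F_out = 7.25 × 27.7 = 200.825 mm·m/s
Steady-state rate R = (F_in − F_out)/L = (678 − 200.825) / 343000 m = 1.391e-03 mm/s.
R = 1.391e-03 × 3600 = 5.01 mm/hr.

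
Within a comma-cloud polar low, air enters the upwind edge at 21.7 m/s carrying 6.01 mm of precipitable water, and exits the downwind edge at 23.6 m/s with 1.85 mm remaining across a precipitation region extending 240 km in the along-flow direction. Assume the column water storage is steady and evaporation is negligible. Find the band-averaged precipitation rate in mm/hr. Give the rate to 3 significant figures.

Column moisture flux per unit crosswind length is F = V × PW.
Inflow: F_in = 21.7 × 6.01 = 130.417 mm·m/s
Outflow: F_out = 23.6 × 1.85 = 43.66 mm·m/s
Steady-state rate R = (F_in − F_out)/L = (130.417 − 43.66) / 240000 m = 3.615e-04 mm/s.
R = 3.615e-04 × 3600 = 1.30 mm/hr.

R ≈ 1.30 mm/hr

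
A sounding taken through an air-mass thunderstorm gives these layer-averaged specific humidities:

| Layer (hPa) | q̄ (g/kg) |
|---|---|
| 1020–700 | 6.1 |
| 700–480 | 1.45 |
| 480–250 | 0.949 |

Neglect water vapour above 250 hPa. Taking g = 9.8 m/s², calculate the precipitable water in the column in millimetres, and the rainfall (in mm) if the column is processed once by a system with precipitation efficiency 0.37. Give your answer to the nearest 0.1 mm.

PW ≈ 25.4 mm; rainfall ≈ 9.4 mm

Precipitable water is the column-integrated vapour mass per unit area: PW = (1/g) Σ q̄ Δp, with q in kg/kg and Δp in Pa (1 kg/m² of water = 1 mm).
Layer 1020–700 hPa: Δp = 320 hPa = 32000 Pa, q̄ = 0.0061 kg/kg → 0.0061 × 32000 / 9.8 = 19.92 mm
Layer 700–480 hPa: Δp = 220 hPa = 22000 Pa, q̄ = 0.00145 kg/kg → 0.00145 × 22000 / 9.8 = 3.26 mm
Layer 480–250 hPa: Δp = 230 hPa = 23000 Pa, q̄ = 0.000949 kg/kg → 0.000949 × 23000 / 9.8 = 2.23 mm
PW = 19.92 + 3.26 + 2.23 = 25.41 ≈ 25.4 mm.
Rainfall = ε × PW = 0.37 × 25.4 = 9.4 mm.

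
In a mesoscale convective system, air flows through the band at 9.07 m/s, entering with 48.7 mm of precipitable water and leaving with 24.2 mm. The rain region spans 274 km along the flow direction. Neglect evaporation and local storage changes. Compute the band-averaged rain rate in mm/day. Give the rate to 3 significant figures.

Column moisture flux per unit crosswind length is F = V × PW.
Inflow: F_in = 9.07 × 48.7 = 441.709 mm·m/s
Outflow: F_out = 9.07 × 24.2 = 219.494 mm·m/s
Steady-state rate R = (F_in − F_out)/L = (441.709 − 219.494) / 274000 m = 8.110e-04 mm/s.
R = 8.110e-04 × 3600 × 24 = 70.1 mm/day.

R ≈ 70.1 mm/day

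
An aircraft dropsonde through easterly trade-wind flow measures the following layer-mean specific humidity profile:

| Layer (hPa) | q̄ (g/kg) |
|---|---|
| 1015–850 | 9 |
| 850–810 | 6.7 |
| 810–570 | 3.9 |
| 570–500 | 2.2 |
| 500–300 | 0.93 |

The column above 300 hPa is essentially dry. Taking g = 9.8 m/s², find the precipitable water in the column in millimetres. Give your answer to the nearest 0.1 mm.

PW ≈ 30.9 mm

Precipitable water is the column-integrated vapour mass per unit area: PW = (1/g) Σ q̄ Δp, with q in kg/kg and Δp in Pa (1 kg/m² of water = 1 mm).
Layer 1015–850 hPa: Δp = 165 hPa = 16500 Pa, q̄ = 0.009 kg/kg → 0.009 × 16500 / 9.8 = 15.15 mm
Layer 850–810 hPa: Δp = 40 hPa = 4000 Pa, q̄ = 0.0067 kg/kg → 0.0067 × 4000 / 9.8 = 2.73 mm
Layer 810–570 hPa: Δp = 240 hPa = 24000 Pa, q̄ = 0.0039 kg/kg → 0.0039 × 24000 / 9.8 = 9.55 mm
Layer 570–500 hPa: Δp = 70 hPa = 7000 Pa, q̄ = 0.0022 kg/kg → 0.0022 × 7000 / 9.8 = 1.57 mm
Layer 500–300 hPa: Δp = 200 hPa = 20000 Pa, q̄ = 0.00093 kg/kg → 0.00093 × 20000 / 9.8 = 1.90 mm
PW = 15.15 + 2.73 + 9.55 + 1.57 + 1.90 = 30.90 ≈ 30.9 mm.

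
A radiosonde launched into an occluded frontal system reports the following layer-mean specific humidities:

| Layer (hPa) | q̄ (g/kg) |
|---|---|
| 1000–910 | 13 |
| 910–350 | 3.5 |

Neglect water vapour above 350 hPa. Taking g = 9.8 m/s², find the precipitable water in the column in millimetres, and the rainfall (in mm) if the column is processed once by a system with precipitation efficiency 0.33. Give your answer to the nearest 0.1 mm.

Precipitable water is the column-integrated vapour mass per unit area: PW = (1/g) Σ q̄ Δp, with q in kg/kg and Δp in Pa (1 kg/m² of water = 1 mm).
Layer 1000–910 hPa: Δp = 90 hPa = 9000 Pa, q̄ = 0.013 kg/kg → 0.013 × 9000 / 9.8 = 11.94 mm
Layer 910–350 hPa: Δp = 560 hPa = 56000 Pa, q̄ = 0.0035 kg/kg → 0.0035 × 56000 / 9.8 = 20.00 mm
PW = 11.94 + 20.00 = 31.94 ≈ 31.9 mm.
Rainfall = ε × PW = 0.33 × 31.9 = 10.5 mm.

PW ≈ 31.9 mm; rainfall ≈ 10.5 mm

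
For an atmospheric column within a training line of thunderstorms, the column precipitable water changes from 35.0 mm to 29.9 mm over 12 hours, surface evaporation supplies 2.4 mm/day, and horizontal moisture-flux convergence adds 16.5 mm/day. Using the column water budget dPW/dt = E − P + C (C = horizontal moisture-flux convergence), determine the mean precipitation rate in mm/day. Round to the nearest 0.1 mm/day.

P ≈ 29.1 mm/day

dPW/dt = (29.9 − 35.0) mm / (12/24 day) = -10.200 mm/day.
P = E + C − dPW/dt = 2.4 + (16.5) − (-10.200) = 29.1 mm/day.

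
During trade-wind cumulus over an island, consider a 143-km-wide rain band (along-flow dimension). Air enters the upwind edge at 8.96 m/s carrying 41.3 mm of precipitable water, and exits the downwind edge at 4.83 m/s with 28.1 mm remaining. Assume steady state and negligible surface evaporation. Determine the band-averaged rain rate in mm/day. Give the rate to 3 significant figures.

Column moisture flux per unit crosswind length is F = V × PW.
Inflow: F_in = 8.96 × 41.3 = 370.048 mm·m/s
Outflow: F_out = 4.83 × 28.1 = 135.723 mm·m/s
Steady-state rate R = (F_in − F_out)/L = (370.048 − 135.723) / 143000 m = 1.639e-03 mm/s.
R = 1.639e-03 × 3600 × 24 = 142 mm/day.

R ≈ 142 mm/day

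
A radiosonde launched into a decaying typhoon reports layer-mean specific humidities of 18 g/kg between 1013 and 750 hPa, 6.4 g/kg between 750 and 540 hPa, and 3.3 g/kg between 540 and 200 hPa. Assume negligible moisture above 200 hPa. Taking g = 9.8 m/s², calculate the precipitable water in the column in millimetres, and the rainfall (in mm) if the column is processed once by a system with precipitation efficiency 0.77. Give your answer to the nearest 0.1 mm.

PW ≈ 73.5 mm; rainfall ≈ 56.6 mm

Precipitable water is the column-integrated vapour mass per unit area: PW = (1/g) Σ q̄ Δp, with q in kg/kg and Δp in Pa (1 kg/m² of water = 1 mm).
Layer 1013–750 hPa: Δp = 263 hPa = 26300 Pa, q̄ = 0.018 kg/kg → 0.018 × 26300 / 9.8 = 48.31 mm
Layer 750–540 hPa: Δp = 210 hPa = 21000 Pa, q̄ = 0.0064 kg/kg → 0.0064 × 21000 / 9.8 = 13.71 mm
Layer 540–200 hPa: Δp = 340 hPa = 34000 Pa, q̄ = 0.0033 kg/kg → 0.0033 × 34000 / 9.8 = 11.45 mm
PW = 48.31 + 13.71 + 11.45 = 73.47 ≈ 73.5 mm.
Rainfall = ε × PW = 0.77 × 73.5 = 56.6 mm.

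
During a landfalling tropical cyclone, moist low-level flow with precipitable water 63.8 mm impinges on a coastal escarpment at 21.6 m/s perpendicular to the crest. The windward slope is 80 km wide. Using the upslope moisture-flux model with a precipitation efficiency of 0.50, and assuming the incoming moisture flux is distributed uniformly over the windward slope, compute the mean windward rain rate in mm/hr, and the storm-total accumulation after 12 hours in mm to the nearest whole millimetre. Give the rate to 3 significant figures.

Incoming column moisture flux per unit ridge length: F = V × PW = 21.6 × 63.8 = 1378.08 mm·m/s.
Spread over the 80 km slope with efficiency ε = 0.50: R = ε·F/W = 0.50 × 1378.08 / 80000 m = 8.613e-03 mm/s.
R = 8.613e-03 × 3600 = 31.0 mm/hr.
Over 12 h: total = 31.0 × 12 = 372 mm.

R ≈ 31.0 mm/hr; total ≈ 372 mm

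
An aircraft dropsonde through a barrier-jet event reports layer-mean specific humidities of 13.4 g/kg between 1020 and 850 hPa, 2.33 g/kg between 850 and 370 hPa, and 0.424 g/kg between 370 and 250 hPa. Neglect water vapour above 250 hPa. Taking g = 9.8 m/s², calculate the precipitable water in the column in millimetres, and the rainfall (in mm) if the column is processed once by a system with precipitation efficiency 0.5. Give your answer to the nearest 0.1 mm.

Precipitable water is the column-integrated vapour mass per unit area: PW = (1/g) Σ q̄ Δp, with q in kg/kg and Δp in Pa (1 kg/m² of water = 1 mm).
Layer 1020–850 hPa: Δp = 170 hPa = 17000 Pa, q̄ = 0.0134 kg/kg → 0.0134 × 17000 / 9.8 = 23.24 mm
Layer 850–370 hPa: Δp = 480 hPa = 48000 Pa, q̄ = 0.00233 kg/kg → 0.00233 × 48000 / 9.8 = 11.41 mm
Layer 370–250 hPa: Δp = 120 hPa = 12000 Pa, q̄ = 0.000424 kg/kg → 0.000424 × 12000 / 9.8 = 0.52 mm
PW = 23.24 + 11.41 + 0.52 = 35.17 ≈ 35.2 mm.
Rainfall = ε × PW = 0.5 × 35.2 = 17.6 mm.

PW ≈ 35.2 mm; rainfall ≈ 17.6 mm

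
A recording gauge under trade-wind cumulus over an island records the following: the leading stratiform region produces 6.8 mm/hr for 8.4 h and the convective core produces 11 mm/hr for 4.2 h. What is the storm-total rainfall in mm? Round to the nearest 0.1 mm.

total ≈ 103.3 mm

Total = Σ Rᵢ Δtᵢ = 6.8 × 8.4 + 11 × 4.2
      = 57.12 + 46.2 = 103.3 mm.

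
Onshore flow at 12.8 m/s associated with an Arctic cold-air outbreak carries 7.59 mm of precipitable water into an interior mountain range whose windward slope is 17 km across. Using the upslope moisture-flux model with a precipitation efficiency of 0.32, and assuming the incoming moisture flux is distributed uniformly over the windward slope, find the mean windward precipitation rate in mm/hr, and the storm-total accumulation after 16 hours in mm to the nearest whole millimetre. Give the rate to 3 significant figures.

Incoming column moisture flux per unit ridge length: F = V × PW = 12.8 × 7.59 = 97.152 mm·m/s.
Spread over the 17 km slope with efficiency ε = 0.32: R = ε·F/W = 0.32 × 97.152 / 17000 m = 1.829e-03 mm/s.
R = 1.829e-03 × 3600 = 6.58 mm/hr.
Over 16 h: total = 6.58 × 16 = 105.28 ≈ 105 mm.

R ≈ 6.58 mm/hr; total ≈ 105 mm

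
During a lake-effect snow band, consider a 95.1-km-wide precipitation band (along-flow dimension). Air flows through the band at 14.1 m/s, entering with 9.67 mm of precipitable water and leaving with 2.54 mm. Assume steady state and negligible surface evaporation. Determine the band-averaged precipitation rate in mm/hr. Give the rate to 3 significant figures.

R ≈ 3.81 mm/hr

Column moisture flux per unit crosswind length is F = V × PW.
Inflow: F_in = 14.1 × 9.67 = 136.347 mm·m/s
Outflow: F_out = 14.1 × 2.54 = 35.814 mm·m/s
Steady-state rate R = (F_in − F_out)/L = (136.347 − 35.814) / 95100 m = 1.057e-03 mm/s.
R = 1.057e-03 × 3600 = 3.81 mm/hr.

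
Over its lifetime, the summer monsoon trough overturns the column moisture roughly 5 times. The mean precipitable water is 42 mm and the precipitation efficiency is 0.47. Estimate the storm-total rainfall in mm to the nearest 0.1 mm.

rainfall ≈ 98.7 mm

Each cycle deposits ε × PW = 0.47 × 42 = 19.74 mm.
Over 5 cycles: 5 × 19.74 = 98.7 mm.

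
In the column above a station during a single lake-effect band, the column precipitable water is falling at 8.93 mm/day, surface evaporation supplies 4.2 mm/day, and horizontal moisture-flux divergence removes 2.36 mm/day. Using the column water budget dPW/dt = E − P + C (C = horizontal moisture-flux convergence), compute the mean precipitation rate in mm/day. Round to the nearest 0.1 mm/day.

dPW/dt = -8.93 mm/day.
P = E + C − dPW/dt = 4.2 + (-2.36) − (-8.93) = 10.8 mm/day.

P ≈ 10.8 mm/day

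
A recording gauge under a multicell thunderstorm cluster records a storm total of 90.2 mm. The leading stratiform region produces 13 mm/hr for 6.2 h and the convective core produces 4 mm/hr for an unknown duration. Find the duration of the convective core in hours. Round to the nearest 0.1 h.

duration ≈ 2.4 h

Known phases: 13 × 6.2 = 80.6 mm.
Remaining depth = 90.2 − 80.6 = 9.6 mm.
Duration = 9.6 / 4 = 2.4 h.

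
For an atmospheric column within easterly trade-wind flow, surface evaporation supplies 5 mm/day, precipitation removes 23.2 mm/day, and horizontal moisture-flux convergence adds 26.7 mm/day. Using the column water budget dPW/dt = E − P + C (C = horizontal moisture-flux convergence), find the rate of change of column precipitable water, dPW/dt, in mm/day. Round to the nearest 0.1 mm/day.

dPW/dt ≈ 8.5 mm/day

dPW/dt = E − P + C = 5 − 23.2 + (26.7) = 8.5 mm/day.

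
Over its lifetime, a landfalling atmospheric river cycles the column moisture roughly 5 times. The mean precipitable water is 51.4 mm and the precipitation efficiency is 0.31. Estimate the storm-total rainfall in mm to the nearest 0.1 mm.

Each cycle deposits ε × PW = 0.31 × 51.4 = 15.934 mm.
Over 5 cycles: 5 × 15.934 = 79.7 mm.

rainfall ≈ 79.7 mm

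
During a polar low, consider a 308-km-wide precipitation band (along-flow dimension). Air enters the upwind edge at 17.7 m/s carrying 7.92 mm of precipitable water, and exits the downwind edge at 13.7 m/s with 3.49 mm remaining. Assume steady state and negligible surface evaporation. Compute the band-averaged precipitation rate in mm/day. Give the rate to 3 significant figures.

Column moisture flux per unit crosswind length is F = V × PW.
Inflow: F_in = 17.7 × 7.92 = 140.184 mm·m/s
Outflow: F_out = 13.7 × 3.49 = 47.813 mm·m/s
Steady-state rate R = (F_in − F_out)/L = (140.184 − 47.813) / 308000 m = 2.999e-04 mm/s.
R = 2.999e-04 × 3600 × 24 = 25.9 mm/day.

R ≈ 25.9 mm/day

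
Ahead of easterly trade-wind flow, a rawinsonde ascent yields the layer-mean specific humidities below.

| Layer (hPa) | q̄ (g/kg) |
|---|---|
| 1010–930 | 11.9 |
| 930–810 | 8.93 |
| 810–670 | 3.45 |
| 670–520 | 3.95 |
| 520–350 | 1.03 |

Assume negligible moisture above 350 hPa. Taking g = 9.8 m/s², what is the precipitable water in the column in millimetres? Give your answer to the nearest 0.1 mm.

Precipitable water is the column-integrated vapour mass per unit area: PW = (1/g) Σ q̄ Δp, with q in kg/kg and Δp in Pa (1 kg/m² of water = 1 mm).
Layer 1010–930 hPa: Δp = 80 hPa = 8000 Pa, q̄ = 0.0119 kg/kg → 0.0119 × 8000 / 9.8 = 9.71 mm
Layer 930–810 hPa: Δp = 120 hPa = 12000 Pa, q̄ = 0.00893 kg/kg → 0.00893 × 12000 / 9.8 = 10.93 mm
Layer 810–670 hPa: Δp = 140 hPa = 14000 Pa, q̄ = 0.00345 kg/kg → 0.00345 × 14000 / 9.8 = 4.93 mm
Layer 670–520 hPa: Δp = 150 hPa = 15000 Pa, q̄ = 0.00395 kg/kg → 0.00395 × 15000 / 9.8 = 6.05 mm
Layer 520–350 hPa: Δp = 170 hPa = 17000 Pa, q̄ = 0.00103 kg/kg → 0.00103 × 17000 / 9.8 = 1.79 mm
PW = 9.71 + 10.93 + 4.93 + 6.05 + 1.79 = 33.41 ≈ 33.4 mm.

PW ≈ 33.4 mm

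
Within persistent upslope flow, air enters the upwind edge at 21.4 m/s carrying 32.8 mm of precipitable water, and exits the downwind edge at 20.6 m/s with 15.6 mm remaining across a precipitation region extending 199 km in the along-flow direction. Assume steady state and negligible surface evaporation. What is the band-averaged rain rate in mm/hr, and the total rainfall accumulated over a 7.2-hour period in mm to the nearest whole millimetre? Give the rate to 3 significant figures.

R ≈ 6.88 mm/hr; total ≈ 50 mm

Column moisture flux per unit crosswind length is F = V × PW.
Inflow: F_in = 21.4 × 32.8 = 701.92 mm·m/s
Outflow: F_out = 20.6 × 15.6 = 321.36 mm·m/s
Steady-state rate R = (F_in − F_out)/L = (701.92 − 321.36) / 199000 m = 1.912e-03 mm/s.
R = 1.912e-03 × 3600 = 6.88 mm/hr.
Over 7.2 h: total = 6.88 × 7.2 = 49.536 ≈ 50 mm.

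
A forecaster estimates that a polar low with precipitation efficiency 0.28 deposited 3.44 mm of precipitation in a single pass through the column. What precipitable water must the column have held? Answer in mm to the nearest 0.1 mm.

PW ≈ 12.3 mm

PW = precipitation / ε = 3.44 / 0.28 = 12.3 mm.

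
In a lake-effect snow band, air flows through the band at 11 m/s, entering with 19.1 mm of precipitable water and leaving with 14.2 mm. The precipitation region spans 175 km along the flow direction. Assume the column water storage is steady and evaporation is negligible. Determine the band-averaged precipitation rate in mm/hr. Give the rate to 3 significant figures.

Column moisture flux per unit crosswind length is F = V × PW.
Inflow: F_in = 11 × 19.1 = 210.1 mm·m/s
Outflow: F_out = 11 × 14.2 = 156.2 mm·m/s
Steady-state rate R = (F_in − F_out)/L = (210.1 − 156.2) / 175000 m = 3.080e-04 mm/s.
R = 3.080e-04 × 3600 = 1.11 mm/hr.

R ≈ 1.11 mm/hr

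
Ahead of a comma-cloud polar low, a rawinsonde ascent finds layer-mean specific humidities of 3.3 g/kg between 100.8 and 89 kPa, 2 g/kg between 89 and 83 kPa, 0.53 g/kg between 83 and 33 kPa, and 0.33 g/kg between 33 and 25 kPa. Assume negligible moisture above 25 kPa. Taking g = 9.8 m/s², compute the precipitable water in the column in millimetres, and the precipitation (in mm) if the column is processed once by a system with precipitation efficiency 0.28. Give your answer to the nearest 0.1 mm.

PW ≈ 8.2 mm; precipitation ≈ 2.3 mm

Precipitable water is the column-integrated vapour mass per unit area: PW = (1/g) Σ q̄ Δp, with q in kg/kg and Δp in Pa (1 kg/m² of water = 1 mm).
Layer 100.8–89 kPa: Δp = 118 hPa = 11800 Pa, q̄ = 0.0033 kg/kg → 0.0033 × 11800 / 9.8 = 3.97 mm
Layer 89–83 kPa: Δp = 60 hPa = 6000 Pa, q̄ = 0.002 kg/kg → 0.002 × 6000 / 9.8 = 1.22 mm
Layer 83–33 kPa: Δp = 500 hPa = 50000 Pa, q̄ = 0.00053 kg/kg → 0.00053 × 50000 / 9.8 = 2.70 mm
Layer 33–25 kPa: Δp = 80 hPa = 8000 Pa, q̄ = 0.00033 kg/kg → 0.00033 × 8000 / 9.8 = 0.27 mm
PW = 3.97 + 1.22 + 2.70 + 0.27 = 8.16 ≈ 8.2 mm.
Precipitation = ε × PW = 0.28 × 8.2 = 2.3 mm.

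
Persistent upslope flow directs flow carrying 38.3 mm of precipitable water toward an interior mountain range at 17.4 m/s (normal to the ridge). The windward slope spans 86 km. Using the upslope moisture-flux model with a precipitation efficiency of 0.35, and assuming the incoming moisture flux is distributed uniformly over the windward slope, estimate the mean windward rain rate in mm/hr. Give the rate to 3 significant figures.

R ≈ 9.76 mm/hr

Incoming column moisture flux per unit ridge length: F = V × PW = 17.4 × 38.3 = 666.42 mm·m/s.
Spread over the 86 km slope with efficiency ε = 0.35: R = ε·F/W = 0.35 × 666.42 / 86000 m = 2.712e-03 mm/s.
R = 2.712e-03 × 3600 = 9.76 mm/hr.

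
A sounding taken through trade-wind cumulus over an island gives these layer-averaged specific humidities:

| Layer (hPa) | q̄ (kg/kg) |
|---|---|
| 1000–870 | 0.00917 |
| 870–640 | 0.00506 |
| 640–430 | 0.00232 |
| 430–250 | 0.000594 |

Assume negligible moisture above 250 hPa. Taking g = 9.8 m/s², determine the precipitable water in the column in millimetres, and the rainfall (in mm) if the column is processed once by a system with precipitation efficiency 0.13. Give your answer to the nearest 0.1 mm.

Precipitable water is the column-integrated vapour mass per unit area: PW = (1/g) Σ q̄ Δp, with q in kg/kg and Δp in Pa (1 kg/m² of water = 1 mm).
Layer 1000–870 hPa: Δp = 130 hPa = 13000 Pa, q̄ = 0.00917 kg/kg → 0.00917 × 13000 / 9.8 = 12.16 mm
Layer 870–640 hPa: Δp = 230 hPa = 23000 Pa, q̄ = 0.00506 kg/kg → 0.00506 × 23000 / 9.8 = 11.88 mm
Layer 640–430 hPa: Δp = 210 hPa = 21000 Pa, q̄ = 0.00232 kg/kg → 0.00232 × 21000 / 9.8 = 4.97 mm
Layer 430–250 hPa: Δp = 180 hPa = 18000 Pa, q̄ = 0.000594 kg/kg → 0.000594 × 18000 / 9.8 = 1.09 mm
PW = 12.16 + 11.88 + 4.97 + 1.09 = 30.10 ≈ 30.1 mm.
Rainfall = ε × PW = 0.13 × 30.1 = 3.9 mm.

PW ≈ 30.1 mm; rainfall ≈ 3.9 mm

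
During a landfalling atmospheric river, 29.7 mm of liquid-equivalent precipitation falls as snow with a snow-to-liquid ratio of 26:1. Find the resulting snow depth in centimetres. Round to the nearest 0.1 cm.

Snow depth = liquid × ratio = 29.7 mm × 26 = 772.2 mm = 77.2 cm.

snow depth ≈ 77.2 cm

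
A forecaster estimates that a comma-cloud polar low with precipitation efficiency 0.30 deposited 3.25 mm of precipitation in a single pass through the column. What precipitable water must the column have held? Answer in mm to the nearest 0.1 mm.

PW = precipitation / ε = 3.25 / 0.30 = 10.8 mm.

PW ≈ 10.8 mm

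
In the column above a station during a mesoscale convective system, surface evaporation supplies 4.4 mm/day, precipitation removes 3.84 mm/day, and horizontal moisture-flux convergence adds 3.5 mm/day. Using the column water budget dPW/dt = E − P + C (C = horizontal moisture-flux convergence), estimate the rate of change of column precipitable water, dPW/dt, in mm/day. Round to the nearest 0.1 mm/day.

dPW/dt = E − P + C = 4.4 − 3.84 + (3.5) = 4.1 mm/day.

dPW/dt ≈ 4.1 mm/day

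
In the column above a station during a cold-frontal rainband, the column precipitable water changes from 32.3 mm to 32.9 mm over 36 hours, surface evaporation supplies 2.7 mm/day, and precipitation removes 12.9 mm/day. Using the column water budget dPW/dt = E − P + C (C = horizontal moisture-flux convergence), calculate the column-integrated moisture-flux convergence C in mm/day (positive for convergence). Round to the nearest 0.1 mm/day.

dPW/dt = (32.9 − 32.3) mm / (36/24 day) = +0.400 mm/day.
C = dPW/dt − E + P = (+0.400) − 2.7 + 12.9 = 10.6 mm/day.

C ≈ 10.6 mm/day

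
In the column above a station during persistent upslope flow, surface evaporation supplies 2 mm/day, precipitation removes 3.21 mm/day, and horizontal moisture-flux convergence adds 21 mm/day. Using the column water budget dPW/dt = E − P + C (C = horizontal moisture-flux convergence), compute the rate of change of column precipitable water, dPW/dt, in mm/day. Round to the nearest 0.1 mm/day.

dPW/dt = E − P + C = 2 − 3.21 + (21) = 19.8 mm/day.

dPW/dt ≈ 19.8 mm/day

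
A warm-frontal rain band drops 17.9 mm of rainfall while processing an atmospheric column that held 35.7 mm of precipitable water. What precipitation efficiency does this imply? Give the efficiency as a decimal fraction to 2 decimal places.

ε = rainfall / PW = 17.9 / 35.7 = 0.50.

ε ≈ 0.50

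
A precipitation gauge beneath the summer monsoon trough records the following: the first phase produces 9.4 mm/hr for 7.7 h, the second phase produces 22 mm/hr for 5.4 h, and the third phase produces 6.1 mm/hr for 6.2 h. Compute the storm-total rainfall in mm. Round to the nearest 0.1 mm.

Total = Σ Rᵢ Δtᵢ = 9.4 × 7.7 + 22 × 5.4 + 6.1 × 6.2
      = 72.38 + 118.8 + 37.82 = 229.0 mm.

total ≈ 229.0 mm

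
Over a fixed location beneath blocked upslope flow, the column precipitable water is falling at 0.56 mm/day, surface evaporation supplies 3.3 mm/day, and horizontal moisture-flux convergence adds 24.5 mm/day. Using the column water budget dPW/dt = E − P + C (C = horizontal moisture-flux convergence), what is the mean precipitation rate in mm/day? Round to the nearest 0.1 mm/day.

dPW/dt = -0.56 mm/day.
P = E + C − dPW/dt = 3.3 + (24.5) − (-0.56) = 28.4 mm/day.

P ≈ 28.4 mm/day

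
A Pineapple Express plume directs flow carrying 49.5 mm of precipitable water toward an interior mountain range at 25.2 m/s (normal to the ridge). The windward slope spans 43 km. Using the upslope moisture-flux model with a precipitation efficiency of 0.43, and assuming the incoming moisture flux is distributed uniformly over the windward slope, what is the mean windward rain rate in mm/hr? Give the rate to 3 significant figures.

Incoming column moisture flux per unit ridge length: F = V × PW = 25.2 × 49.5 = 1247.4 mm·m/s.
Spread over the 43 km slope with efficiency ε = 0.43: R = ε·F/W = 0.43 × 1247.4 / 43000 m = 1.247e-02 mm/s.
R = 1.247e-02 × 3600 = 44.9 mm/hr.

R ≈ 44.9 mm/hr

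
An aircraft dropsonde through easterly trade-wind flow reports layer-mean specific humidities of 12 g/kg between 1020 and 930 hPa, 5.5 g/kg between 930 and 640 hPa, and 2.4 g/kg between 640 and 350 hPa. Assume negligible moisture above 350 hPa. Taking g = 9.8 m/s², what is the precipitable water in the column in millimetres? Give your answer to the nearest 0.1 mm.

PW ≈ 34.4 mm

Precipitable water is the column-integrated vapour mass per unit area: PW = (1/g) Σ q̄ Δp, with q in kg/kg and Δp in Pa (1 kg/m² of water = 1 mm).
Layer 1020–930 hPa: Δp = 90 hPa = 9000 Pa, q̄ = 0.012 kg/kg → 0.012 × 9000 / 9.8 = 11.02 mm
Layer 930–640 hPa: Δp = 290 hPa = 29000 Pa, q̄ = 0.0055 kg/kg → 0.0055 × 29000 / 9.8 = 16.28 mm
Layer 640–350 hPa: Δp = 290 hPa = 29000 Pa, q̄ = 0.0024 kg/kg → 0.0024 × 29000 / 9.8 = 7.10 mm
PW = 11.02 + 16.28 + 7.10 = 34.40 ≈ 34.4 mm.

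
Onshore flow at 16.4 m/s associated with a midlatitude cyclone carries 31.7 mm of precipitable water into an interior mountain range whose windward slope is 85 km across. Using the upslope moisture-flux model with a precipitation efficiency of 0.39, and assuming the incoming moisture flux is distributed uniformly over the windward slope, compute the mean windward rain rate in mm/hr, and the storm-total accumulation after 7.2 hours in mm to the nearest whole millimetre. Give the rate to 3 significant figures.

Incoming column moisture flux per unit ridge length: F = V × PW = 16.4 × 31.7 = 519.88 mm·m/s.
Spread over the 85 km slope with efficiency ε = 0.39: R = ε·F/W = 0.39 × 519.88 / 85000 m = 2.385e-03 mm/s.
R = 2.385e-03 × 3600 = 8.59 mm/hr.
Over 7.2 h: total = 8.59 × 7.2 = 61.848 ≈ 62 mm.

R ≈ 8.59 mm/hr; total ≈ 62 mm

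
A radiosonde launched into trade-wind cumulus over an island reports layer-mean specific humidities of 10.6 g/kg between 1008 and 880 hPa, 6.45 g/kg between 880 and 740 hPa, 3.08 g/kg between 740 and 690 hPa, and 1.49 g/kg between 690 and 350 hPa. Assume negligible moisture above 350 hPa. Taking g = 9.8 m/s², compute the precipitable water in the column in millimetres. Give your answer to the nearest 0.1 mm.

PW ≈ 29.8 mm

Precipitable water is the column-integrated vapour mass per unit area: PW = (1/g) Σ q̄ Δp, with q in kg/kg and Δp in Pa (1 kg/m² of water = 1 mm).
Layer 1008–880 hPa: Δp = 128 hPa = 12800 Pa, q̄ = 0.0106 kg/kg → 0.0106 × 12800 / 9.8 = 13.84 mm
Layer 880–740 hPa: Δp = 140 hPa = 14000 Pa, q̄ = 0.00645 kg/kg → 0.00645 × 14000 / 9.8 = 9.21 mm
Layer 740–690 hPa: Δp = 50 hPa = 5000 Pa, q̄ = 0.00308 kg/kg → 0.00308 × 5000 / 9.8 = 1.57 mm
Layer 690–350 hPa: Δp = 340 hPa = 34000 Pa, q̄ = 0.00149 kg/kg → 0.00149 × 34000 / 9.8 = 5.17 mm
PW = 13.84 + 9.21 + 1.57 + 5.17 = 29.79 ≈ 29.8 mm.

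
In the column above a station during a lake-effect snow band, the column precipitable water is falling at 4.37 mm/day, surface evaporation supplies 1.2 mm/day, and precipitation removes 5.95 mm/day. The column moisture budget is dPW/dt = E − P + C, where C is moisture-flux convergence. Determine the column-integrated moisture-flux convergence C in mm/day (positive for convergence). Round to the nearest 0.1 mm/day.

dPW/dt = -4.37 mm/day.
C = dPW/dt − E + P = (-4.37) − 1.2 + 5.95 = 0.4 mm/day.

C ≈ 0.4 mm/day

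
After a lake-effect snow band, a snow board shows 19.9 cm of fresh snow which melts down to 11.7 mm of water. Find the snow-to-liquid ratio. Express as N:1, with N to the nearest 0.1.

Ratio = snow depth / SWE = 199 mm / 11.7 mm = 17.0, i.e. 17.0:1.

ratio ≈ 17.0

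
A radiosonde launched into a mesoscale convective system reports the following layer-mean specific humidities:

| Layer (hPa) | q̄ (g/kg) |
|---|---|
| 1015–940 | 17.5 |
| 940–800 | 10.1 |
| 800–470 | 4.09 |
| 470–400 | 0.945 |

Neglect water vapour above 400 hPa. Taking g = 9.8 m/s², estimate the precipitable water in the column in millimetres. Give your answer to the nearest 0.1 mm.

Precipitable water is the column-integrated vapour mass per unit area: PW = (1/g) Σ q̄ Δp, with q in kg/kg and Δp in Pa (1 kg/m² of water = 1 mm).
Layer 1015–940 hPa: Δp = 75 hPa = 7500 Pa, q̄ = 0.0175 kg/kg → 0.0175 × 7500 / 9.8 = 13.39 mm
Layer 940–800 hPa: Δp = 140 hPa = 14000 Pa, q̄ = 0.0101 kg/kg → 0.0101 × 14000 / 9.8 = 14.43 mm
Layer 800–470 hPa: Δp = 330 hPa = 33000 Pa, q̄ = 0.00409 kg/kg → 0.00409 × 33000 / 9.8 = 13.77 mm
Layer 470–400 hPa: Δp = 70 hPa = 7000 Pa, q̄ = 0.000945 kg/kg → 0.000945 × 7000 / 9.8 = 0.67 mm
PW = 13.39 + 14.43 + 13.77 + 0.67 = 42.26 ≈ 42.3 mm.

PW ≈ 42.3 mm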